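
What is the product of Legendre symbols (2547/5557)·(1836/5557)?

By multiplicativity, (2547·1836/5557) = (2547/5557)·(1836/5557).
First factor (2547/5557):
5557 ≡ 1 (mod 4), so quadratic reciprocity gives (2547/5557) = (5557/2547). Reduce: 5557 ≡ 463 (mod 2547). Now have (463/2547).
Both 463 ≡ 3 and 2547 ≡ 3 (mod 4), so reciprocity gives (463/2547) = -(2547/463). Reduce: 2547 ≡ 232 (mod 463). Now have -(232/463).
Factor out 2: 232 = 2^3·29. Since 463 ≡ 7 (mod 8), (2/463) = +1, and (2/463)^3 = +1. Now have -(29/463).
29 ≡ 1 (mod 4), so quadratic reciprocity gives (29/463) = (463/29). Reduce: 463 ≡ 28 (mod 29). Now have -(28/29).
Factor out 2: 28 = 2^2·7. Since 29 ≡ 5 (mod 8), (2/29) = -1, and (2/29)^2 = +1. Now have -(7/29).
29 ≡ 1 (mod 4), so quadratic reciprocity gives (7/29) = (29/7). Reduce: 29 ≡ 1 (mod 7). Now have -(1/7).
(1/7) = 1. Collecting the sign factors: -1.
Second factor (1836/5557):
Factor out 2: 1836 = 2^2·459. Since 5557 ≡ 5 (mod 8), (2/5557) = -1, and (2/5557)^2 = +1. Now have (459/5557).
5557 ≡ 1 (mod 4), so quadratic reciprocity gives (459/5557) = (5557/459). Reduce: 5557 ≡ 49 (mod 459). Now have (49/459).
49 ≡ 1 (mod 4), so quadratic reciprocity gives (49/459) = (459/49). Reduce: 459 ≡ 18 (mod 49). Now have (18/49).
Factor out 2: 18 = 2·9. Since 49 ≡ 1 (mod 8), (2/49) = +1. Now have (9/49).
9 ≡ 1 (mod 4), so quadratic reciprocity gives (9/49) = (49/9). Reduce: 49 ≡ 4 (mod 9). Now have (4/9).
Factor out 2: 4 = 2^2. Since 9 ≡ 1 (mod 8), (2/9) = +1, and (2/9)^2 = +1. Now have (1/9).
(1/9) = 1. Collecting the sign factors: 1.
Product: (-1)·(1) = -1.

-1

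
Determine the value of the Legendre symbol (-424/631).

1

(-424/631)
  = (207/631)    [-424 ≡ 207 mod 631]
  = -(631/207)    [QR: both ≡ 3 mod 4, sign flips]
  = -(10/207)    [631 ≡ 10 mod 207]
  = -(5/207)    [207 ≡ 7 mod 8 ⇒ (2/207) = +1]
  = -(207/5)    [QR: 5 ≡ 1 mod 4, sign kept]
  = -(2/5)    [207 ≡ 2 mod 5]
  = (1/5)    [5 ≡ 5 mod 8 ⇒ (2/5) = -1]
  = 1    [(1/5) = 1]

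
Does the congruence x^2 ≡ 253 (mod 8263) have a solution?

no

253 ≡ 1 (mod 4), so quadratic reciprocity gives (253/8263) = (8263/253). Reduce: 8263 ≡ 167 (mod 253). Now have (167/253).
253 ≡ 1 (mod 4), so quadratic reciprocity gives (167/253) = (253/167). Reduce: 253 ≡ 86 (mod 167). Now have (86/167).
Factor out 2: 86 = 2·43. Since 167 ≡ 7 (mod 8), (2/167) = +1. Now have (43/167).
Both 43 ≡ 3 and 167 ≡ 3 (mod 4), so reciprocity gives (43/167) = -(167/43). Reduce: 167 ≡ 38 (mod 43). Now have -(38/43).
Factor out 2: 38 = 2·19. Since 43 ≡ 3 (mod 8), (2/43) = -1. Now have (19/43).
Both 19 ≡ 3 and 43 ≡ 3 (mod 4), so reciprocity gives (19/43) = -(43/19). Reduce: 43 ≡ 5 (mod 19). Now have -(5/19).
5 ≡ 1 (mod 4), so quadratic reciprocity gives (5/19) = (19/5). Reduce: 19 ≡ 4 (mod 5). Now have -(4/5).
Factor out 2: 4 = 2^2. Since 5 ≡ 5 (mod 8), (2/5) = -1, and (2/5)^2 = +1. Now have -(1/5).
(1/5) = 1. Collecting the sign factors: -1.
The Legendre symbol is -1, so x^2 ≡ 253 (mod 8263) has no solution.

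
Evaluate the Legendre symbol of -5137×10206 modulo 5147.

1

By multiplicativity, (-5137·10206/5147) = (-5137/5147)·(10206/5147).
First factor (-5137/5147):
Reduce the numerator: -5137 ≡ 10 (mod 5147), so (-5137/5147) = (10/5147).
Factor out 2: 10 = 2·5. Since 5147 ≡ 3 (mod 8), (2/5147) = -1. Now have -(5/5147).
5 ≡ 1 (mod 4), so quadratic reciprocity gives (5/5147) = (5147/5). Reduce: 5147 ≡ 2 (mod 5). Now have -(2/5).
Factor out 2: 2 = 2. Since 5 ≡ 5 (mod 8), (2/5) = -1. Now have (1/5).
(1/5) = 1. Collecting the sign factors: 1.
Second factor (10206/5147):
Reduce the numerator: 10206 ≡ 5059 (mod 5147), so (10206/5147) = (5059/5147).
Both 5059 ≡ 3 and 5147 ≡ 3 (mod 4), so reciprocity gives (5059/5147) = -(5147/5059). Reduce: 5147 ≡ 88 (mod 5059). Now have -(88/5059).
Factor out 2: 88 = 2^3·11. Since 5059 ≡ 3 (mod 8), (2/5059) = -1, and (2/5059)^3 = -1. Now have (11/5059).
Both 11 ≡ 3 and 5059 ≡ 3 (mod 4), so reciprocity gives (11/5059) = -(5059/11). Reduce: 5059 ≡ 10 (mod 11). Now have -(10/11).
Factor out 2: 10 = 2·5. Since 11 ≡ 3 (mod 8), (2/11) = -1. Now have (5/11).
5 ≡ 1 (mod 4), so quadratic reciprocity gives (5/11) = (11/5). Reduce: 11 ≡ 1 (mod 5). Now have (1/5).
(1/5) = 1. Collecting the sign factors: 1.
Product: (1)·(1) = 1.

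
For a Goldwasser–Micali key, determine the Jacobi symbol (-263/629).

1

(-263/629)
  = (263/629)    [629 ≡ 1 mod 4 ⇒ (-1/629) = +1]
  = (629/263)    [QR: 629 ≡ 1 mod 4, sign kept]
  = (103/263)    [629 ≡ 103 mod 263]
  = -(263/103)    [QR: both ≡ 3 mod 4, sign flips]
  = -(57/103)    [263 ≡ 57 mod 103]
  = -(103/57)    [QR: 57 ≡ 1 mod 4, sign kept]
  = -(46/57)    [103 ≡ 46 mod 57]
  = -(23/57)    [57 ≡ 1 mod 8 ⇒ (2/57) = +1]
  = -(57/23)    [QR: 57 ≡ 1 mod 4, sign kept]
  = -(11/23)    [57 ≡ 11 mod 23]
  = (23/11)    [QR: both ≡ 3 mod 4, sign flips]
  = (1/11)    [23 ≡ 1 mod 11]
  = 1    [(1/11) = 1]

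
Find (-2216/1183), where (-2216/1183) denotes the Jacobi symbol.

-1

(-2216/1183)
  = (150/1183)    [-2216 ≡ 150 mod 1183]
  = (75/1183)    [1183 ≡ 7 mod 8 ⇒ (2/1183) = +1]
  = -(1183/75)    [QR: both ≡ 3 mod 4, sign flips]
  = -(58/75)    [1183 ≡ 58 mod 75]
  = (29/75)    [75 ≡ 3 mod 8 ⇒ (2/75) = -1]
  = (75/29)    [QR: 29 ≡ 1 mod 4, sign kept]
  = (17/29)    [75 ≡ 17 mod 29]
  = (29/17)    [QR: 17 ≡ 1 mod 4, sign kept]
  = (12/17)    [29 ≡ 12 mod 17]
  = (3/17)    [17 ≡ 1 mod 8 ⇒ (2/17)^2 = +1]
  = (17/3)    [QR: 17 ≡ 1 mod 4, sign kept]
  = (2/3)    [17 ≡ 2 mod 3]
  = -(1/3)    [3 ≡ 3 mod 8 ⇒ (2/3) = -1]
  = -1    [(1/3) = 1]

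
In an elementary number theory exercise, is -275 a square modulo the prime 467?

(-275/467)
  = (192/467)    [-275 ≡ 192 mod 467]
  = (3/467)    [467 ≡ 3 mod 8 ⇒ (2/467)^6 = +1]
  = -(467/3)    [QR: both ≡ 3 mod 4, sign flips]
  = -(2/3)    [467 ≡ 2 mod 3]
  = (1/3)    [3 ≡ 3 mod 8 ⇒ (2/3) = -1]
  = 1    [(1/3) = 1]
(-275/467) = 1, and 467 is prime, so -275 is a quadratic residue mod 467.

yes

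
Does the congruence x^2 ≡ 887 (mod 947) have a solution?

yes

Both 887 ≡ 3 and 947 ≡ 3 (mod 4), so reciprocity gives (887/947) = -(947/887). Reduce: 947 ≡ 60 (mod 887). Now have -(60/887).
Factor out 2: 60 = 2^2·15. Since 887 ≡ 7 (mod 8), (2/887) = +1, and (2/887)^2 = +1. Now have -(15/887).
Both 15 ≡ 3 and 887 ≡ 3 (mod 4), so reciprocity gives (15/887) = -(887/15). Reduce: 887 ≡ 2 (mod 15). Now have (2/15).
Factor out 2: 2 = 2. Since 15 ≡ 7 (mod 8), (2/15) = +1. Now have (1/15).
(1/15) = 1. Collecting the sign factors: 1.
The Legendre symbol is 1, so x^2 ≡ 887 (mod 947) has solution.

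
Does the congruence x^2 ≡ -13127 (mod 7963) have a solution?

no

Reduce the numerator: -13127 ≡ 2799 (mod 7963), so (-13127/7963) = (2799/7963).
Both 2799 ≡ 3 and 7963 ≡ 3 (mod 4), so reciprocity gives (2799/7963) = -(7963/2799). Reduce: 7963 ≡ 2365 (mod 2799). Now have -(2365/2799).
2365 ≡ 1 (mod 4), so quadratic reciprocity gives (2365/2799) = (2799/2365). Reduce: 2799 ≡ 434 (mod 2365). Now have -(434/2365).
Factor out 2: 434 = 2·217. Since 2365 ≡ 5 (mod 8), (2/2365) = -1. Now have (217/2365).
217 ≡ 1 (mod 4), so quadratic reciprocity gives (217/2365) = (2365/217). Reduce: 2365 ≡ 195 (mod 217). Now have (195/217).
217 ≡ 1 (mod 4), so quadratic reciprocity gives (195/217) = (217/195). Reduce: 217 ≡ 22 (mod 195). Now have (22/195).
Factor out 2: 22 = 2·11. Since 195 ≡ 3 (mod 8), (2/195) = -1. Now have -(11/195).
Both 11 ≡ 3 and 195 ≡ 3 (mod 4), so reciprocity gives (11/195) = -(195/11). Reduce: 195 ≡ 8 (mod 11). Now have (8/11).
Factor out 2: 8 = 2^3. Since 11 ≡ 3 (mod 8), (2/11) = -1, and (2/11)^3 = -1. Now have -(1/11).
(1/11) = 1. Collecting the sign factors: -1.
(-13127/7963) = -1, and 7963 is prime, so -13127 is not a quadratic residue mod 7963.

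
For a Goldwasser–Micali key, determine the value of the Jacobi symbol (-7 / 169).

1

Pull out -1: (-7 / 169) = (-1 / 169)·(7 / 169). Since 169 ≡ 1 (mod 4), (-1 / 169) = +1. Now have (7 / 169).
169 ≡ 1 (mod 4), so quadratic reciprocity gives (7 / 169) = (169 / 7). Reduce: 169 ≡ 1 (mod 7). Now have (1 / 7).
(1 / 7) = 1. Collecting the sign factors: 1.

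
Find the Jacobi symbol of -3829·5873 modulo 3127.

By multiplicativity, (-3829·5873/3127) = (-3829/3127)·(5873/3127).
First factor (-3829/3127):
Reduce the numerator: -3829 ≡ 2425 (mod 3127), so (-3829/3127) = (2425/3127).
2425 ≡ 1 (mod 4), so quadratic reciprocity gives (2425/3127) = (3127/2425). Reduce: 3127 ≡ 702 (mod 2425). Now have (702/2425).
Factor out 2: 702 = 2·351. Since 2425 ≡ 1 (mod 8), (2/2425) = +1. Now have (351/2425).
2425 ≡ 1 (mod 4), so quadratic reciprocity gives (351/2425) = (2425/351). Reduce: 2425 ≡ 319 (mod 351). Now have (319/351).
Both 319 ≡ 3 and 351 ≡ 3 (mod 4), so reciprocity gives (319/351) = -(351/319). Reduce: 351 ≡ 32 (mod 319). Now have -(32/319).
Factor out 2: 32 = 2^5. Since 319 ≡ 7 (mod 8), (2/319) = +1, and (2/319)^5 = +1. Now have -(1/319).
(1/319) = 1. Collecting the sign factors: -1.
Second factor (5873/3127):
Reduce the numerator: 5873 ≡ 2746 (mod 3127), so (5873/3127) = (2746/3127).
Factor out 2: 2746 = 2·1373. Since 3127 ≡ 7 (mod 8), (2/3127) = +1. Now have (1373/3127).
1373 ≡ 1 (mod 4), so quadratic reciprocity gives (1373/3127) = (3127/1373). Reduce: 3127 ≡ 381 (mod 1373). Now have (381/1373).
381 ≡ 1 (mod 4), so quadratic reciprocity gives (381/1373) = (1373/381). Reduce: 1373 ≡ 230 (mod 381). Now have (230/381).
Factor out 2: 230 = 2·115. Since 381 ≡ 5 (mod 8), (2/381) = -1. Now have -(115/381).
381 ≡ 1 (mod 4), so quadratic reciprocity gives (115/381) = (381/115). Reduce: 381 ≡ 36 (mod 115). Now have -(36/115).
Factor out 2: 36 = 2^2·9. Since 115 ≡ 3 (mod 8), (2/115) = -1, and (2/115)^2 = +1. Now have -(9/115).
9 ≡ 1 (mod 4), so quadratic reciprocity gives (9/115) = (115/9). Reduce: 115 ≡ 7 (mod 9). Now have -(7/9).
9 ≡ 1 (mod 4), so quadratic reciprocity gives (7/9) = (9/7). Reduce: 9 ≡ 2 (mod 7). Now have -(2/7).
Factor out 2: 2 = 2. Since 7 ≡ 7 (mod 8), (2/7) = +1. Now have -(1/7).
(1/7) = 1. Collecting the sign factors: -1.
Product: (-1)·(-1) = 1.

1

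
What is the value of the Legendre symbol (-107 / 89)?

1

Pull out -1: (-107 / 89) = (-1 / 89)·(107 / 89). Since 89 ≡ 1 (mod 4), (-1 / 89) = +1. Now have (107 / 89).
Reduce the numerator: 107 ≡ 18 (mod 89), so (107 / 89) = (18 / 89).
Factor out 2: 18 = 2·9. Since 89 ≡ 1 (mod 8), (2 / 89) = +1. Now have (9 / 89).
9 ≡ 1 (mod 4), so quadratic reciprocity gives (9 / 89) = (89 / 9). Reduce: 89 ≡ 8 (mod 9). Now have (8 / 9).
Factor out 2: 8 = 2^3. Since 9 ≡ 1 (mod 8), (2 / 9) = +1, and (2 / 9)^3 = +1. Now have (1 / 9).
(1 / 9) = 1. Collecting the sign factors: 1.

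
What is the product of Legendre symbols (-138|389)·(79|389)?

By multiplicativity, (-138·79|389) = (-138|389)·(79|389).
First factor (-138|389):
Reduce the numerator: -138 ≡ 251 (mod 389), so (-138|389) = (251|389).
389 ≡ 1 (mod 4), so quadratic reciprocity gives (251|389) = (389|251). Reduce: 389 ≡ 138 (mod 251). Now have (138|251).
Factor out 2: 138 = 2·69. Since 251 ≡ 3 (mod 8), (2|251) = -1. Now have -(69|251).
69 ≡ 1 (mod 4), so quadratic reciprocity gives (69|251) = (251|69). Reduce: 251 ≡ 44 (mod 69). Now have -(44|69).
Factor out 2: 44 = 2^2·11. Since 69 ≡ 5 (mod 8), (2|69) = -1, and (2|69)^2 = +1. Now have -(11|69).
69 ≡ 1 (mod 4), so quadratic reciprocity gives (11|69) = (69|11). Reduce: 69 ≡ 3 (mod 11). Now have -(3|11).
Both 3 ≡ 3 and 11 ≡ 3 (mod 4), so reciprocity gives (3|11) = -(11|3). Reduce: 11 ≡ 2 (mod 3). Now have (2|3).
Factor out 2: 2 = 2. Since 3 ≡ 3 (mod 8), (2|3) = -1. Now have -(1|3).
(1|3) = 1. Collecting the sign factors: -1.
Second factor (79|389):
389 ≡ 1 (mod 4), so quadratic reciprocity gives (79|389) = (389|79). Reduce: 389 ≡ 73 (mod 79). Now have (73|79).
73 ≡ 1 (mod 4), so quadratic reciprocity gives (73|79) = (79|73). Reduce: 79 ≡ 6 (mod 73). Now have (6|73).
Factor out 2: 6 = 2·3. Since 73 ≡ 1 (mod 8), (2|73) = +1. Now have (3|73).
73 ≡ 1 (mod 4), so quadratic reciprocity gives (3|73) = (73|3). Reduce: 73 ≡ 1 (mod 3). Now have (1|3).
(1|3) = 1. Collecting the sign factors: 1.
Product: (-1)·(1) = -1.

-1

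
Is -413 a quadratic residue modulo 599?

no

Reduce the numerator: -413 ≡ 186 (mod 599), so (-413/599) = (186/599).
Factor out 2: 186 = 2·93. Since 599 ≡ 7 (mod 8), (2/599) = +1. Now have (93/599).
93 ≡ 1 (mod 4), so quadratic reciprocity gives (93/599) = (599/93). Reduce: 599 ≡ 41 (mod 93). Now have (41/93).
41 ≡ 1 (mod 4), so quadratic reciprocity gives (41/93) = (93/41). Reduce: 93 ≡ 11 (mod 41). Now have (11/41).
41 ≡ 1 (mod 4), so quadratic reciprocity gives (11/41) = (41/11). Reduce: 41 ≡ 8 (mod 11). Now have (8/11).
Factor out 2: 8 = 2^3. Since 11 ≡ 3 (mod 8), (2/11) = -1, and (2/11)^3 = -1. Now have -(1/11).
(1/11) = 1. Collecting the sign factors: -1.
(-413/599) = -1, and 599 is prime, so -413 is not a quadratic residue mod 599.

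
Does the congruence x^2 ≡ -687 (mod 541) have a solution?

(-687|541)
  = (687|541)    [541 ≡ 1 mod 4 ⇒ (-1|541) = +1]
  = (146|541)    [687 ≡ 146 mod 541]
  = -(73|541)    [541 ≡ 5 mod 8 ⇒ (2|541) = -1]
  = -(541|73)    [QR: 73 ≡ 1 mod 4, sign kept]
  = -(30|73)    [541 ≡ 30 mod 73]
  = -(15|73)    [73 ≡ 1 mod 8 ⇒ (2|73) = +1]
  = -(73|15)    [QR: 73 ≡ 1 mod 4, sign kept]
  = -(13|15)    [73 ≡ 13 mod 15]
  = -(15|13)    [QR: 13 ≡ 1 mod 4, sign kept]
  = -(2|13)    [15 ≡ 2 mod 13]
  = (1|13)    [13 ≡ 5 mod 8 ⇒ (2|13) = -1]
  = 1    [(1|13) = 1]
(-687|541) = 1, and 541 is prime, so -687 is a quadratic residue mod 541.

yes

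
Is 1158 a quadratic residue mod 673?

no

(1158/673)
  = (485/673)    [1158 ≡ 485 mod 673]
  = (673/485)    [QR: 485 ≡ 1 mod 4, sign kept]
  = (188/485)    [673 ≡ 188 mod 485]
  = (47/485)    [485 ≡ 5 mod 8 ⇒ (2/485)^2 = +1]
  = (485/47)    [QR: 485 ≡ 1 mod 4, sign kept]
  = (15/47)    [485 ≡ 15 mod 47]
  = -(47/15)    [QR: both ≡ 3 mod 4, sign flips]
  = -(2/15)    [47 ≡ 2 mod 15]
  = -(1/15)    [15 ≡ 7 mod 8 ⇒ (2/15) = +1]
  = -1    [(1/15) = 1]
The Legendre symbol is -1, so x^2 ≡ 1158 (mod 673) has no solution.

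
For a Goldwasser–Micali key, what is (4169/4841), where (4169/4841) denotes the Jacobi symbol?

-1

4169 ≡ 1 (mod 4), so quadratic reciprocity gives (4169/4841) = (4841/4169). Reduce: 4841 ≡ 672 (mod 4169). Now have (672/4169).
Factor out 2: 672 = 2^5·21. Since 4169 ≡ 1 (mod 8), (2/4169) = +1, and (2/4169)^5 = +1. Now have (21/4169).
21 ≡ 1 (mod 4), so quadratic reciprocity gives (21/4169) = (4169/21). Reduce: 4169 ≡ 11 (mod 21). Now have (11/21).
21 ≡ 1 (mod 4), so quadratic reciprocity gives (11/21) = (21/11). Reduce: 21 ≡ 10 (mod 11). Now have (10/11).
Factor out 2: 10 = 2·5. Since 11 ≡ 3 (mod 8), (2/11) = -1. Now have -(5/11).
5 ≡ 1 (mod 4), so quadratic reciprocity gives (5/11) = (11/5). Reduce: 11 ≡ 1 (mod 5). Now have -(1/5).
(1/5) = 1. Collecting the sign factors: -1.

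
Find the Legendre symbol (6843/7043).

(6843/7043)
  = -(7043/6843)    [QR: both ≡ 3 mod 4, sign flips]
  = -(200/6843)    [7043 ≡ 200 mod 6843]
  = (25/6843)    [6843 ≡ 3 mod 8 ⇒ (2/6843)^3 = -1]
  = (6843/25)    [QR: 25 ≡ 1 mod 4, sign kept]
  = (18/25)    [6843 ≡ 18 mod 25]
  = (9/25)    [25 ≡ 1 mod 8 ⇒ (2/25) = +1]
  = (25/9)    [QR: 9 ≡ 1 mod 4, sign kept]
  = (7/9)    [25 ≡ 7 mod 9]
  = (9/7)    [QR: 9 ≡ 1 mod 4, sign kept]
  = (2/7)    [9 ≡ 2 mod 7]
  = (1/7)    [7 ≡ 7 mod 8 ⇒ (2/7) = +1]
  = 1    [(1/7) = 1]

1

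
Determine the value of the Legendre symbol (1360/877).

1

Reduce the numerator: 1360 ≡ 483 (mod 877), so (1360/877) = (483/877).
877 ≡ 1 (mod 4), so quadratic reciprocity gives (483/877) = (877/483). Reduce: 877 ≡ 394 (mod 483). Now have (394/483).
Factor out 2: 394 = 2·197. Since 483 ≡ 3 (mod 8), (2/483) = -1. Now have -(197/483).
197 ≡ 1 (mod 4), so quadratic reciprocity gives (197/483) = (483/197). Reduce: 483 ≡ 89 (mod 197). Now have -(89/197).
89 ≡ 1 (mod 4), so quadratic reciprocity gives (89/197) = (197/89). Reduce: 197 ≡ 19 (mod 89). Now have -(19/89).
89 ≡ 1 (mod 4), so quadratic reciprocity gives (19/89) = (89/19). Reduce: 89 ≡ 13 (mod 19). Now have -(13/19).
13 ≡ 1 (mod 4), so quadratic reciprocity gives (13/19) = (19/13). Reduce: 19 ≡ 6 (mod 13). Now have -(6/13).
Factor out 2: 6 = 2·3. Since 13 ≡ 5 (mod 8), (2/13) = -1. Now have (3/13).
13 ≡ 1 (mod 4), so quadratic reciprocity gives (3/13) = (13/3). Reduce: 13 ≡ 1 (mod 3). Now have (1/3).
(1/3) = 1. Collecting the sign factors: 1.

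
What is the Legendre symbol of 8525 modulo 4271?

-1

Reduce the numerator: 8525 ≡ 4254 (mod 4271), so (8525/4271) = (4254/4271).
Factor out 2: 4254 = 2·2127. Since 4271 ≡ 7 (mod 8), (2/4271) = +1. Now have (2127/4271).
Both 2127 ≡ 3 and 4271 ≡ 3 (mod 4), so reciprocity gives (2127/4271) = -(4271/2127). Reduce: 4271 ≡ 17 (mod 2127). Now have -(17/2127).
17 ≡ 1 (mod 4), so quadratic reciprocity gives (17/2127) = (2127/17). Reduce: 2127 ≡ 2 (mod 17). Now have -(2/17).
Factor out 2: 2 = 2. Since 17 ≡ 1 (mod 8), (2/17) = +1. Now have -(1/17).
(1/17) = 1. Collecting the sign factors: -1.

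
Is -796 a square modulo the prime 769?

(-796|769)
  = (796|769)    [769 ≡ 1 mod 4 ⇒ (-1|769) = +1]
  = (27|769)    [796 ≡ 27 mod 769]
  = (769|27)    [QR: 769 ≡ 1 mod 4, sign kept]
  = (13|27)    [769 ≡ 13 mod 27]
  = (27|13)    [QR: 13 ≡ 1 mod 4, sign kept]
  = (1|13)    [27 ≡ 1 mod 13]
  = 1    [(1|13) = 1]
(-796|769) = 1, and 769 is prime, so -796 is a quadratic residue mod 769.

yes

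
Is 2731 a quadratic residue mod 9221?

9221 ≡ 1 (mod 4), so quadratic reciprocity gives (2731|9221) = (9221|2731). Reduce: 9221 ≡ 1028 (mod 2731). Now have (1028|2731).
Factor out 2: 1028 = 2^2·257. Since 2731 ≡ 3 (mod 8), (2|2731) = -1, and (2|2731)^2 = +1. Now have (257|2731).
257 ≡ 1 (mod 4), so quadratic reciprocity gives (257|2731) = (2731|257). Reduce: 2731 ≡ 161 (mod 257). Now have (161|257).
161 ≡ 1 (mod 4), so quadratic reciprocity gives (161|257) = (257|161). Reduce: 257 ≡ 96 (mod 161). Now have (96|161).
Factor out 2: 96 = 2^5·3. Since 161 ≡ 1 (mod 8), (2|161) = +1, and (2|161)^5 = +1. Now have (3|161).
161 ≡ 1 (mod 4), so quadratic reciprocity gives (3|161) = (161|3). Reduce: 161 ≡ 2 (mod 3). Now have (2|3).
Factor out 2: 2 = 2. Since 3 ≡ 3 (mod 8), (2|3) = -1. Now have -(1|3).
(1|3) = 1. Collecting the sign factors: -1.
The Legendre symbol is -1, so x^2 ≡ 2731 (mod 9221) has no solution.

no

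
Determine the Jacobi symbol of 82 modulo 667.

1

Factor out 2: 82 = 2·41. Since 667 ≡ 3 (mod 8), (2/667) = -1. Now have -(41/667).
41 ≡ 1 (mod 4), so quadratic reciprocity gives (41/667) = (667/41). Reduce: 667 ≡ 11 (mod 41). Now have -(11/41).
41 ≡ 1 (mod 4), so quadratic reciprocity gives (11/41) = (41/11). Reduce: 41 ≡ 8 (mod 11). Now have -(8/11).
Factor out 2: 8 = 2^3. Since 11 ≡ 3 (mod 8), (2/11) = -1, and (2/11)^3 = -1. Now have (1/11).
(1/11) = 1. Collecting the sign factors: 1.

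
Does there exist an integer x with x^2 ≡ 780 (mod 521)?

(780/521)
  = (259/521)    [780 ≡ 259 mod 521]
  = (521/259)    [QR: 521 ≡ 1 mod 4, sign kept]
  = (3/259)    [521 ≡ 3 mod 259]
  = -(259/3)    [QR: both ≡ 3 mod 4, sign flips]
  = -(1/3)    [259 ≡ 1 mod 3]
  = -1    [(1/3) = 1]
The Legendre symbol is -1, so x^2 ≡ 780 (mod 521) has no solution.

no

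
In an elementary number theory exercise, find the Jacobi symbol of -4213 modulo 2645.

-1

Reduce the numerator: -4213 ≡ 1077 (mod 2645), so (-4213/2645) = (1077/2645).
1077 ≡ 1 (mod 4), so quadratic reciprocity gives (1077/2645) = (2645/1077). Reduce: 2645 ≡ 491 (mod 1077). Now have (491/1077).
1077 ≡ 1 (mod 4), so quadratic reciprocity gives (491/1077) = (1077/491). Reduce: 1077 ≡ 95 (mod 491). Now have (95/491).
Both 95 ≡ 3 and 491 ≡ 3 (mod 4), so reciprocity gives (95/491) = -(491/95). Reduce: 491 ≡ 16 (mod 95). Now have -(16/95).
Factor out 2: 16 = 2^4. Since 95 ≡ 7 (mod 8), (2/95) = +1, and (2/95)^4 = +1. Now have -(1/95).
(1/95) = 1. Collecting the sign factors: -1.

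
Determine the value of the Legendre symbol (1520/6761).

(1520/6761)
  = (95/6761)    [6761 ≡ 1 mod 8 ⇒ (2/6761)^4 = +1]
  = (6761/95)    [QR: 6761 ≡ 1 mod 4, sign kept]
  = (16/95)    [6761 ≡ 16 mod 95]
  = (1/95)    [95 ≡ 7 mod 8 ⇒ (2/95)^4 = +1]
  = 1    [(1/95) = 1]

1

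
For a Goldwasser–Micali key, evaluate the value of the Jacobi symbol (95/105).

0

(95/105)
  = (105/95)    [QR: 105 ≡ 1 mod 4, sign kept]
  = (10/95)    [105 ≡ 10 mod 95]
  = (5/95)    [95 ≡ 7 mod 8 ⇒ (2/95) = +1]
  = (95/5)    [QR: 5 ≡ 1 mod 4, sign kept]
  = (0/5)    [95 ≡ 0 mod 5]
  = 0    [numerator 0, gcd > 1]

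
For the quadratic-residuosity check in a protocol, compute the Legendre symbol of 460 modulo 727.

-1

Factor out 2: 460 = 2^2·115. Since 727 ≡ 7 (mod 8), (2 / 727) = +1, and (2 / 727)^2 = +1. Now have (115 / 727).
Both 115 ≡ 3 and 727 ≡ 3 (mod 4), so reciprocity gives (115 / 727) = -(727 / 115). Reduce: 727 ≡ 37 (mod 115). Now have -(37 / 115).
37 ≡ 1 (mod 4), so quadratic reciprocity gives (37 / 115) = (115 / 37). Reduce: 115 ≡ 4 (mod 37). Now have -(4 / 37).
Factor out 2: 4 = 2^2. Since 37 ≡ 5 (mod 8), (2 / 37) = -1, and (2 / 37)^2 = +1. Now have -(1 / 37).
(1 / 37) = 1. Collecting the sign factors: -1.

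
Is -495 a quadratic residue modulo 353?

Reduce the numerator: -495 ≡ 211 (mod 353), so (-495|353) = (211|353).
353 ≡ 1 (mod 4), so quadratic reciprocity gives (211|353) = (353|211). Reduce: 353 ≡ 142 (mod 211). Now have (142|211).
Factor out 2: 142 = 2·71. Since 211 ≡ 3 (mod 8), (2|211) = -1. Now have -(71|211).
Both 71 ≡ 3 and 211 ≡ 3 (mod 4), so reciprocity gives (71|211) = -(211|71). Reduce: 211 ≡ 69 (mod 71). Now have (69|71).
69 ≡ 1 (mod 4), so quadratic reciprocity gives (69|71) = (71|69). Reduce: 71 ≡ 2 (mod 69). Now have (2|69).
Factor out 2: 2 = 2. Since 69 ≡ 5 (mod 8), (2|69) = -1. Now have -(1|69).
(1|69) = 1. Collecting the sign factors: -1.
(-495|353) = -1, and 353 is prime, so -495 is not a quadratic residue mod 353.

no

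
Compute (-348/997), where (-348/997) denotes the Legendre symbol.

-1

(-348/997)
  = (649/997)    [-348 ≡ 649 mod 997]
  = (997/649)    [QR: 649 ≡ 1 mod 4, sign kept]
  = (348/649)    [997 ≡ 348 mod 649]
  = (87/649)    [649 ≡ 1 mod 8 ⇒ (2/649)^2 = +1]
  = (649/87)    [QR: 649 ≡ 1 mod 4, sign kept]
  = (40/87)    [649 ≡ 40 mod 87]
  = (5/87)    [87 ≡ 7 mod 8 ⇒ (2/87)^3 = +1]
  = (87/5)    [QR: 5 ≡ 1 mod 4, sign kept]
  = (2/5)    [87 ≡ 2 mod 5]
  = -(1/5)    [5 ≡ 5 mod 8 ⇒ (2/5) = -1]
  = -1    [(1/5) = 1]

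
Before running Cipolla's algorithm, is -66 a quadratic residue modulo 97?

yes

Pull out -1: (-66/97) = (-1/97)·(66/97). Since 97 ≡ 1 (mod 4), (-1/97) = +1. Now have (66/97).
Factor out 2: 66 = 2·33. Since 97 ≡ 1 (mod 8), (2/97) = +1. Now have (33/97).
33 ≡ 1 (mod 4), so quadratic reciprocity gives (33/97) = (97/33). Reduce: 97 ≡ 31 (mod 33). Now have (31/33).
33 ≡ 1 (mod 4), so quadratic reciprocity gives (31/33) = (33/31). Reduce: 33 ≡ 2 (mod 31). Now have (2/31).
Factor out 2: 2 = 2. Since 31 ≡ 7 (mod 8), (2/31) = +1. Now have (1/31).
(1/31) = 1. Collecting the sign factors: 1.
The Legendre symbol is 1, so x^2 ≡ -66 (mod 97) has solution.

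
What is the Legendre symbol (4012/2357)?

Reduce the numerator: 4012 ≡ 1655 (mod 2357), so (4012/2357) = (1655/2357).
2357 ≡ 1 (mod 4), so quadratic reciprocity gives (1655/2357) = (2357/1655). Reduce: 2357 ≡ 702 (mod 1655). Now have (702/1655).
Factor out 2: 702 = 2·351. Since 1655 ≡ 7 (mod 8), (2/1655) = +1. Now have (351/1655).
Both 351 ≡ 3 and 1655 ≡ 3 (mod 4), so reciprocity gives (351/1655) = -(1655/351). Reduce: 1655 ≡ 251 (mod 351). Now have -(251/351).
Both 251 ≡ 3 and 351 ≡ 3 (mod 4), so reciprocity gives (251/351) = -(351/251). Reduce: 351 ≡ 100 (mod 251). Now have (100/251).
Factor out 2: 100 = 2^2·25. Since 251 ≡ 3 (mod 8), (2/251) = -1, and (2/251)^2 = +1. Now have (25/251).
25 ≡ 1 (mod 4), so quadratic reciprocity gives (25/251) = (251/25). Reduce: 251 ≡ 1 (mod 25). Now have (1/25).
(1/25) = 1. Collecting the sign factors: 1.

1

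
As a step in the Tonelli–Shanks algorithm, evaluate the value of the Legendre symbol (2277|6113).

(2277|6113)
  = (6113|2277)    [QR: 2277 ≡ 1 mod 4, sign kept]
  = (1559|2277)    [6113 ≡ 1559 mod 2277]
  = (2277|1559)    [QR: 2277 ≡ 1 mod 4, sign kept]
  = (718|1559)    [2277 ≡ 718 mod 1559]
  = (359|1559)    [1559 ≡ 7 mod 8 ⇒ (2|1559) = +1]
  = -(1559|359)    [QR: both ≡ 3 mod 4, sign flips]
  = -(123|359)    [1559 ≡ 123 mod 359]
  = (359|123)    [QR: both ≡ 3 mod 4, sign flips]
  = (113|123)    [359 ≡ 113 mod 123]
  = (123|113)    [QR: 113 ≡ 1 mod 4, sign kept]
  = (10|113)    [123 ≡ 10 mod 113]
  = (5|113)    [113 ≡ 1 mod 8 ⇒ (2|113) = +1]
  = (113|5)    [QR: 5 ≡ 1 mod 4, sign kept]
  = (3|5)    [113 ≡ 3 mod 5]
  = (5|3)    [QR: 5 ≡ 1 mod 4, sign kept]
  = (2|3)    [5 ≡ 2 mod 3]
  = -(1|3)    [3 ≡ 3 mod 8 ⇒ (2|3) = -1]
  = -1    [(1|3) = 1]

-1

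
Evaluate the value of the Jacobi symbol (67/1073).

(67/1073)
  = (1073/67)    [QR: 1073 ≡ 1 mod 4, sign kept]
  = (1/67)    [1073 ≡ 1 mod 67]
  = 1    [(1/67) = 1]

1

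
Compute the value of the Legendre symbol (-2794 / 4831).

-1

(-2794 / 4831)
  = (2037 / 4831)    [-2794 ≡ 2037 mod 4831]
  = (4831 / 2037)    [QR: 2037 ≡ 1 mod 4, sign kept]
  = (757 / 2037)    [4831 ≡ 757 mod 2037]
  = (2037 / 757)    [QR: 757 ≡ 1 mod 4, sign kept]
  = (523 / 757)    [2037 ≡ 523 mod 757]
  = (757 / 523)    [QR: 757 ≡ 1 mod 4, sign kept]
  = (234 / 523)    [757 ≡ 234 mod 523]
  = -(117 / 523)    [523 ≡ 3 mod 8 ⇒ (2 / 523) = -1]
  = -(523 / 117)    [QR: 117 ≡ 1 mod 4, sign kept]
  = -(55 / 117)    [523 ≡ 55 mod 117]
  = -(117 / 55)    [QR: 117 ≡ 1 mod 4, sign kept]
  = -(7 / 55)    [117 ≡ 7 mod 55]
  = (55 / 7)    [QR: both ≡ 3 mod 4, sign flips]
  = (6 / 7)    [55 ≡ 6 mod 7]
  = (3 / 7)    [7 ≡ 7 mod 8 ⇒ (2 / 7) = +1]
  = -(7 / 3)    [QR: both ≡ 3 mod 4, sign flips]
  = -(1 / 3)    [7 ≡ 1 mod 3]
  = -1    [(1 / 3) = 1]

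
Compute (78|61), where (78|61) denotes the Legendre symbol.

Reduce the numerator: 78 ≡ 17 (mod 61), so (78|61) = (17|61).
17 ≡ 1 (mod 4), so quadratic reciprocity gives (17|61) = (61|17). Reduce: 61 ≡ 10 (mod 17). Now have (10|17).
Factor out 2: 10 = 2·5. Since 17 ≡ 1 (mod 8), (2|17) = +1. Now have (5|17).
5 ≡ 1 (mod 4), so quadratic reciprocity gives (5|17) = (17|5). Reduce: 17 ≡ 2 (mod 5). Now have (2|5).
Factor out 2: 2 = 2. Since 5 ≡ 5 (mod 8), (2|5) = -1. Now have -(1|5).
(1|5) = 1. Collecting the sign factors: -1.

-1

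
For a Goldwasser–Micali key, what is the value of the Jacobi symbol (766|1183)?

Factor out 2: 766 = 2·383. Since 1183 ≡ 7 (mod 8), (2|1183) = +1. Now have (383|1183).
Both 383 ≡ 3 and 1183 ≡ 3 (mod 4), so reciprocity gives (383|1183) = -(1183|383). Reduce: 1183 ≡ 34 (mod 383). Now have -(34|383).
Factor out 2: 34 = 2·17. Since 383 ≡ 7 (mod 8), (2|383) = +1. Now have -(17|383).
17 ≡ 1 (mod 4), so quadratic reciprocity gives (17|383) = (383|17). Reduce: 383 ≡ 9 (mod 17). Now have -(9|17).
9 ≡ 1 (mod 4), so quadratic reciprocity gives (9|17) = (17|9). Reduce: 17 ≡ 8 (mod 9). Now have -(8|9).
Factor out 2: 8 = 2^3. Since 9 ≡ 1 (mod 8), (2|9) = +1, and (2|9)^3 = +1. Now have -(1|9).
(1|9) = 1. Collecting the sign factors: -1.

-1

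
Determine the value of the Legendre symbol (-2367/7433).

Pull out -1: (-2367/7433) = (-1/7433)·(2367/7433). Since 7433 ≡ 1 (mod 4), (-1/7433) = +1. Now have (2367/7433).
7433 ≡ 1 (mod 4), so quadratic reciprocity gives (2367/7433) = (7433/2367). Reduce: 7433 ≡ 332 (mod 2367). Now have (332/2367).
Factor out 2: 332 = 2^2·83. Since 2367 ≡ 7 (mod 8), (2/2367) = +1, and (2/2367)^2 = +1. Now have (83/2367).
Both 83 ≡ 3 and 2367 ≡ 3 (mod 4), so reciprocity gives (83/2367) = -(2367/83). Reduce: 2367 ≡ 43 (mod 83). Now have -(43/83).
Both 43 ≡ 3 and 83 ≡ 3 (mod 4), so reciprocity gives (43/83) = -(83/43). Reduce: 83 ≡ 40 (mod 43). Now have (40/43).
Factor out 2: 40 = 2^3·5. Since 43 ≡ 3 (mod 8), (2/43) = -1, and (2/43)^3 = -1. Now have -(5/43).
5 ≡ 1 (mod 4), so quadratic reciprocity gives (5/43) = (43/5). Reduce: 43 ≡ 3 (mod 5). Now have -(3/5).
5 ≡ 1 (mod 4), so quadratic reciprocity gives (3/5) = (5/3). Reduce: 5 ≡ 2 (mod 3). Now have -(2/3).
Factor out 2: 2 = 2. Since 3 ≡ 3 (mod 8), (2/3) = -1. Now have (1/3).
(1/3) = 1. Collecting the sign factors: 1.

1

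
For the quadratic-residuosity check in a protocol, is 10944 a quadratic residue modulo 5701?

yes

Reduce the numerator: 10944 ≡ 5243 (mod 5701), so (10944|5701) = (5243|5701).
5701 ≡ 1 (mod 4), so quadratic reciprocity gives (5243|5701) = (5701|5243). Reduce: 5701 ≡ 458 (mod 5243). Now have (458|5243).
Factor out 2: 458 = 2·229. Since 5243 ≡ 3 (mod 8), (2|5243) = -1. Now have -(229|5243).
229 ≡ 1 (mod 4), so quadratic reciprocity gives (229|5243) = (5243|229). Reduce: 5243 ≡ 205 (mod 229). Now have -(205|229).
205 ≡ 1 (mod 4), so quadratic reciprocity gives (205|229) = (229|205). Reduce: 229 ≡ 24 (mod 205). Now have -(24|205).
Factor out 2: 24 = 2^3·3. Since 205 ≡ 5 (mod 8), (2|205) = -1, and (2|205)^3 = -1. Now have (3|205).
205 ≡ 1 (mod 4), so quadratic reciprocity gives (3|205) = (205|3). Reduce: 205 ≡ 1 (mod 3). Now have (1|3).
(1|3) = 1. Collecting the sign factors: 1.
The Legendre symbol is 1, so x^2 ≡ 10944 (mod 5701) has solution.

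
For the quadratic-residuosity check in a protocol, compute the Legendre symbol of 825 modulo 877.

-1

(825|877)
  = (877|825)    [QR: 825 ≡ 1 mod 4, sign kept]
  = (52|825)    [877 ≡ 52 mod 825]
  = (13|825)    [825 ≡ 1 mod 8 ⇒ (2|825)^2 = +1]
  = (825|13)    [QR: 13 ≡ 1 mod 4, sign kept]
  = (6|13)    [825 ≡ 6 mod 13]
  = -(3|13)    [13 ≡ 5 mod 8 ⇒ (2|13) = -1]
  = -(13|3)    [QR: 13 ≡ 1 mod 4, sign kept]
  = -(1|3)    [13 ≡ 1 mod 3]
  = -1    [(1|3) = 1]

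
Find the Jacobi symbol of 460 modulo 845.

0

(460/845)
  = (115/845)    [845 ≡ 5 mod 8 ⇒ (2/845)^2 = +1]
  = (845/115)    [QR: 845 ≡ 1 mod 4, sign kept]
  = (40/115)    [845 ≡ 40 mod 115]
  = -(5/115)    [115 ≡ 3 mod 8 ⇒ (2/115)^3 = -1]
  = -(115/5)    [QR: 5 ≡ 1 mod 4, sign kept]
  = -(0/5)    [115 ≡ 0 mod 5]
  = 0    [numerator 0, gcd > 1]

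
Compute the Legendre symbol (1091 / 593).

-1

Reduce the numerator: 1091 ≡ 498 (mod 593), so (1091 / 593) = (498 / 593).
Factor out 2: 498 = 2·249. Since 593 ≡ 1 (mod 8), (2 / 593) = +1. Now have (249 / 593).
249 ≡ 1 (mod 4), so quadratic reciprocity gives (249 / 593) = (593 / 249). Reduce: 593 ≡ 95 (mod 249). Now have (95 / 249).
249 ≡ 1 (mod 4), so quadratic reciprocity gives (95 / 249) = (249 / 95). Reduce: 249 ≡ 59 (mod 95). Now have (59 / 95).
Both 59 ≡ 3 and 95 ≡ 3 (mod 4), so reciprocity gives (59 / 95) = -(95 / 59). Reduce: 95 ≡ 36 (mod 59). Now have -(36 / 59).
Factor out 2: 36 = 2^2·9. Since 59 ≡ 3 (mod 8), (2 / 59) = -1, and (2 / 59)^2 = +1. Now have -(9 / 59).
9 ≡ 1 (mod 4), so quadratic reciprocity gives (9 / 59) = (59 / 9). Reduce: 59 ≡ 5 (mod 9). Now have -(5 / 9).
5 ≡ 1 (mod 4), so quadratic reciprocity gives (5 / 9) = (9 / 5). Reduce: 9 ≡ 4 (mod 5). Now have -(4 / 5).
Factor out 2: 4 = 2^2. Since 5 ≡ 5 (mod 8), (2 / 5) = -1, and (2 / 5)^2 = +1. Now have -(1 / 5).
(1 / 5) = 1. Collecting the sign factors: -1.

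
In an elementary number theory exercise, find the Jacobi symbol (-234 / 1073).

-1

Reduce the numerator: -234 ≡ 839 (mod 1073), so (-234 / 1073) = (839 / 1073).
1073 ≡ 1 (mod 4), so quadratic reciprocity gives (839 / 1073) = (1073 / 839). Reduce: 1073 ≡ 234 (mod 839). Now have (234 / 839).
Factor out 2: 234 = 2·117. Since 839 ≡ 7 (mod 8), (2 / 839) = +1. Now have (117 / 839).
117 ≡ 1 (mod 4), so quadratic reciprocity gives (117 / 839) = (839 / 117). Reduce: 839 ≡ 20 (mod 117). Now have (20 / 117).
Factor out 2: 20 = 2^2·5. Since 117 ≡ 5 (mod 8), (2 / 117) = -1, and (2 / 117)^2 = +1. Now have (5 / 117).
5 ≡ 1 (mod 4), so quadratic reciprocity gives (5 / 117) = (117 / 5). Reduce: 117 ≡ 2 (mod 5). Now have (2 / 5).
Factor out 2: 2 = 2. Since 5 ≡ 5 (mod 8), (2 / 5) = -1. Now have -(1 / 5).
(1 / 5) = 1. Collecting the sign factors: -1.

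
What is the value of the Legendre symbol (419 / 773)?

-1

773 ≡ 1 (mod 4), so quadratic reciprocity gives (419 / 773) = (773 / 419). Reduce: 773 ≡ 354 (mod 419). Now have (354 / 419).
Factor out 2: 354 = 2·177. Since 419 ≡ 3 (mod 8), (2 / 419) = -1. Now have -(177 / 419).
177 ≡ 1 (mod 4), so quadratic reciprocity gives (177 / 419) = (419 / 177). Reduce: 419 ≡ 65 (mod 177). Now have -(65 / 177).
65 ≡ 1 (mod 4), so quadratic reciprocity gives (65 / 177) = (177 / 65). Reduce: 177 ≡ 47 (mod 65). Now have -(47 / 65).
65 ≡ 1 (mod 4), so quadratic reciprocity gives (47 / 65) = (65 / 47). Reduce: 65 ≡ 18 (mod 47). Now have -(18 / 47).
Factor out 2: 18 = 2·9. Since 47 ≡ 7 (mod 8), (2 / 47) = +1. Now have -(9 / 47).
9 ≡ 1 (mod 4), so quadratic reciprocity gives (9 / 47) = (47 / 9). Reduce: 47 ≡ 2 (mod 9). Now have -(2 / 9).
Factor out 2: 2 = 2. Since 9 ≡ 1 (mod 8), (2 / 9) = +1. Now have -(1 / 9).
(1 / 9) = 1. Collecting the sign factors: -1.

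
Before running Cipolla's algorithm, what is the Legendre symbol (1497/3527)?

-1

1497 ≡ 1 (mod 4), so quadratic reciprocity gives (1497/3527) = (3527/1497). Reduce: 3527 ≡ 533 (mod 1497). Now have (533/1497).
533 ≡ 1 (mod 4), so quadratic reciprocity gives (533/1497) = (1497/533). Reduce: 1497 ≡ 431 (mod 533). Now have (431/533).
533 ≡ 1 (mod 4), so quadratic reciprocity gives (431/533) = (533/431). Reduce: 533 ≡ 102 (mod 431). Now have (102/431).
Factor out 2: 102 = 2·51. Since 431 ≡ 7 (mod 8), (2/431) = +1. Now have (51/431).
Both 51 ≡ 3 and 431 ≡ 3 (mod 4), so reciprocity gives (51/431) = -(431/51). Reduce: 431 ≡ 23 (mod 51). Now have -(23/51).
Both 23 ≡ 3 and 51 ≡ 3 (mod 4), so reciprocity gives (23/51) = -(51/23). Reduce: 51 ≡ 5 (mod 23). Now have (5/23).
5 ≡ 1 (mod 4), so quadratic reciprocity gives (5/23) = (23/5). Reduce: 23 ≡ 3 (mod 5). Now have (3/5).
5 ≡ 1 (mod 4), so quadratic reciprocity gives (3/5) = (5/3). Reduce: 5 ≡ 2 (mod 3). Now have (2/3).
Factor out 2: 2 = 2. Since 3 ≡ 3 (mod 8), (2/3) = -1. Now have -(1/3).
(1/3) = 1. Collecting the sign factors: -1.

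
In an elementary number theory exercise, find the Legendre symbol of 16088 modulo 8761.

(16088 / 8761)
  = (7327 / 8761)    [16088 ≡ 7327 mod 8761]
  = (8761 / 7327)    [QR: 8761 ≡ 1 mod 4, sign kept]
  = (1434 / 7327)    [8761 ≡ 1434 mod 7327]
  = (717 / 7327)    [7327 ≡ 7 mod 8 ⇒ (2 / 7327) = +1]
  = (7327 / 717)    [QR: 717 ≡ 1 mod 4, sign kept]
  = (157 / 717)    [7327 ≡ 157 mod 717]
  = (717 / 157)    [QR: 157 ≡ 1 mod 4, sign kept]
  = (89 / 157)    [717 ≡ 89 mod 157]
  = (157 / 89)    [QR: 89 ≡ 1 mod 4, sign kept]
  = (68 / 89)    [157 ≡ 68 mod 89]
  = (17 / 89)    [89 ≡ 1 mod 8 ⇒ (2 / 89)^2 = +1]
  = (89 / 17)    [QR: 17 ≡ 1 mod 4, sign kept]
  = (4 / 17)    [89 ≡ 4 mod 17]
  = (1 / 17)    [17 ≡ 1 mod 8 ⇒ (2 / 17)^2 = +1]
  = 1    [(1 / 17) = 1]

1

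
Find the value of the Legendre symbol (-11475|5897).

-1

(-11475|5897)
  = (11475|5897)    [5897 ≡ 1 mod 4 ⇒ (-1|5897) = +1]
  = (5578|5897)    [11475 ≡ 5578 mod 5897]
  = (2789|5897)    [5897 ≡ 1 mod 8 ⇒ (2|5897) = +1]
  = (5897|2789)    [QR: 2789 ≡ 1 mod 4, sign kept]
  = (319|2789)    [5897 ≡ 319 mod 2789]
  = (2789|319)    [QR: 2789 ≡ 1 mod 4, sign kept]
  = (237|319)    [2789 ≡ 237 mod 319]
  = (319|237)    [QR: 237 ≡ 1 mod 4, sign kept]
  = (82|237)    [319 ≡ 82 mod 237]
  = -(41|237)    [237 ≡ 5 mod 8 ⇒ (2|237) = -1]
  = -(237|41)    [QR: 41 ≡ 1 mod 4, sign kept]
  = -(32|41)    [237 ≡ 32 mod 41]
  = -(1|41)    [41 ≡ 1 mod 8 ⇒ (2|41)^5 = +1]
  = -1    [(1|41) = 1]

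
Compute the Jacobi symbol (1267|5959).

Both 1267 ≡ 3 and 5959 ≡ 3 (mod 4), so reciprocity gives (1267|5959) = -(5959|1267). Reduce: 5959 ≡ 891 (mod 1267). Now have -(891|1267).
Both 891 ≡ 3 and 1267 ≡ 3 (mod 4), so reciprocity gives (891|1267) = -(1267|891). Reduce: 1267 ≡ 376 (mod 891). Now have (376|891).
Factor out 2: 376 = 2^3·47. Since 891 ≡ 3 (mod 8), (2|891) = -1, and (2|891)^3 = -1. Now have -(47|891).
Both 47 ≡ 3 and 891 ≡ 3 (mod 4), so reciprocity gives (47|891) = -(891|47). Reduce: 891 ≡ 45 (mod 47). Now have (45|47).
45 ≡ 1 (mod 4), so quadratic reciprocity gives (45|47) = (47|45). Reduce: 47 ≡ 2 (mod 45). Now have (2|45).
Factor out 2: 2 = 2. Since 45 ≡ 5 (mod 8), (2|45) = -1. Now have -(1|45).
(1|45) = 1. Collecting the sign factors: -1.

-1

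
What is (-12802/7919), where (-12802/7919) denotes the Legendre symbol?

1

(-12802/7919)
  = (3036/7919)    [-12802 ≡ 3036 mod 7919]
  = (759/7919)    [7919 ≡ 7 mod 8 ⇒ (2/7919)^2 = +1]
  = -(7919/759)    [QR: both ≡ 3 mod 4, sign flips]
  = -(329/759)    [7919 ≡ 329 mod 759]
  = -(759/329)    [QR: 329 ≡ 1 mod 4, sign kept]
  = -(101/329)    [759 ≡ 101 mod 329]
  = -(329/101)    [QR: 101 ≡ 1 mod 4, sign kept]
  = -(26/101)    [329 ≡ 26 mod 101]
  = (13/101)    [101 ≡ 5 mod 8 ⇒ (2/101) = -1]
  = (101/13)    [QR: 13 ≡ 1 mod 4, sign kept]
  = (10/13)    [101 ≡ 10 mod 13]
  = -(5/13)    [13 ≡ 5 mod 8 ⇒ (2/13) = -1]
  = -(13/5)    [QR: 5 ≡ 1 mod 4, sign kept]
  = -(3/5)    [13 ≡ 3 mod 5]
  = -(5/3)    [QR: 5 ≡ 1 mod 4, sign kept]
  = -(2/3)    [5 ≡ 2 mod 3]
  = (1/3)    [3 ≡ 3 mod 8 ⇒ (2/3) = -1]
  = 1    [(1/3) = 1]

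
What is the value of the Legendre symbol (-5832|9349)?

-1

Pull out -1: (-5832|9349) = (-1|9349)·(5832|9349). Since 9349 ≡ 1 (mod 4), (-1|9349) = +1. Now have (5832|9349).
Factor out 2: 5832 = 2^3·729. Since 9349 ≡ 5 (mod 8), (2|9349) = -1, and (2|9349)^3 = -1. Now have -(729|9349).
729 ≡ 1 (mod 4), so quadratic reciprocity gives (729|9349) = (9349|729). Reduce: 9349 ≡ 601 (mod 729). Now have -(601|729).
601 ≡ 1 (mod 4), so quadratic reciprocity gives (601|729) = (729|601). Reduce: 729 ≡ 128 (mod 601). Now have -(128|601).
Factor out 2: 128 = 2^7. Since 601 ≡ 1 (mod 8), (2|601) = +1, and (2|601)^7 = +1. Now have -(1|601).
(1|601) = 1. Collecting the sign factors: -1.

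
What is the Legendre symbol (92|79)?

Reduce the numerator: 92 ≡ 13 (mod 79), so (92|79) = (13|79).
13 ≡ 1 (mod 4), so quadratic reciprocity gives (13|79) = (79|13). Reduce: 79 ≡ 1 (mod 13). Now have (1|13).
(1|13) = 1. Collecting the sign factors: 1.

1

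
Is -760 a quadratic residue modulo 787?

Reduce the numerator: -760 ≡ 27 (mod 787), so (-760|787) = (27|787).
Both 27 ≡ 3 and 787 ≡ 3 (mod 4), so reciprocity gives (27|787) = -(787|27). Reduce: 787 ≡ 4 (mod 27). Now have -(4|27).
Factor out 2: 4 = 2^2. Since 27 ≡ 3 (mod 8), (2|27) = -1, and (2|27)^2 = +1. Now have -(1|27).
(1|27) = 1. Collecting the sign factors: -1.
(-760|787) = -1, and 787 is prime, so -760 is not a quadratic residue mod 787.

no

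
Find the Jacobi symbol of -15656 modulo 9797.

-1

(-15656/9797)
  = (3938/9797)    [-15656 ≡ 3938 mod 9797]
  = -(1969/9797)    [9797 ≡ 5 mod 8 ⇒ (2/9797) = -1]
  = -(9797/1969)    [QR: 1969 ≡ 1 mod 4, sign kept]
  = -(1921/1969)    [9797 ≡ 1921 mod 1969]
  = -(1969/1921)    [QR: 1921 ≡ 1 mod 4, sign kept]
  = -(48/1921)    [1969 ≡ 48 mod 1921]
  = -(3/1921)    [1921 ≡ 1 mod 8 ⇒ (2/1921)^4 = +1]
  = -(1921/3)    [QR: 1921 ≡ 1 mod 4, sign kept]
  = -(1/3)    [1921 ≡ 1 mod 3]
  = -1    [(1/3) = 1]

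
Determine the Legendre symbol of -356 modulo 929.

(-356|929)
  = (356|929)    [929 ≡ 1 mod 4 ⇒ (-1|929) = +1]
  = (89|929)    [929 ≡ 1 mod 8 ⇒ (2|929)^2 = +1]
  = (929|89)    [QR: 89 ≡ 1 mod 4, sign kept]
  = (39|89)    [929 ≡ 39 mod 89]
  = (89|39)    [QR: 89 ≡ 1 mod 4, sign kept]
  = (11|39)    [89 ≡ 11 mod 39]
  = -(39|11)    [QR: both ≡ 3 mod 4, sign flips]
  = -(6|11)    [39 ≡ 6 mod 11]
  = (3|11)    [11 ≡ 3 mod 8 ⇒ (2|11) = -1]
  = -(11|3)    [QR: both ≡ 3 mod 4, sign flips]
  = -(2|3)    [11 ≡ 2 mod 3]
  = (1|3)    [3 ≡ 3 mod 8 ⇒ (2|3) = -1]
  = 1    [(1|3) = 1]

1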